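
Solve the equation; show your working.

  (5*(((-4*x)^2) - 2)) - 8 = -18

Step 1. [(5*(((-4*x)^2) - 2)) - 8 = -18] 8 comes off first (add 8). So sub: 5*(((-4*x)^2) - 2) = -10.
Step 2. [5*(((-4*x)^2) - 2) = -10] 5 out front; divide by 5 ⇒ div: ((-4*x)^2) - 2 = -2.
Step 3. [((-4*x)^2) - 2 = -2] -2 is outermost — add 2 both sides ⇒ sub: (-4*x)^2 = 0.
Step 4. [(-4*x)^2 = 0] LHS squared, RHS 0 ≥ 0: apply √ (±). So sqrt: -4*x = 0.
Step 5. [-4*x = 0] -4 out front; divide by -4. So div: x = 0.

Answer: x ∈ {0}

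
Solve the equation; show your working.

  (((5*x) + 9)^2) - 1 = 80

Step 1. [(((5*x) + 9)^2) - 1 = 80] 1 comes off first (add 1). So sub: ((5*x) + 9)^2 = 81.
Step 2. [((5*x) + 9)^2 = 81] LHS squared, RHS 81 ≥ 0: apply √ (±). So sqrt: (5*x) + 9 = 9 or -9.
Step 3. [(5*x) + 9 = 9 or -9] subtract 9: x sits inside (… + 9). So sub: 5*x = 0 or -18.
Step 4. [5*x = 0 or -18] 5 out front; divide by 5 ⇒ div: x = 0 or -18/5.

Answer: x ∈ {-18/5, 0}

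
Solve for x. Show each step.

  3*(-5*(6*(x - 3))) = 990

Step 1. [3*(-5*(6*(x - 3))) = 990] LHS = 3·(…); ÷3 both sides ⇒ div: -5*(6*(x - 3)) = 330.
Step 2. [-5*(6*(x - 3)) = 330] -5·(inner) — divide through by -5. So div: 6*(x - 3) = -66.
Step 3. [6*(x - 3) = -66] LHS = 6·(…); ÷6 both sides. So div: x - 3 = -11.
Step 4. [x - 3 = -11] the outer -3 inverts by adding 3 ⇒ sub: x = -8.

Answer: x ∈ {-8}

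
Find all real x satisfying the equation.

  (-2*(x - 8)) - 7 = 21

Step 1. [(-2*(x - 8)) - 7 = 21] -7 is outermost — add 7 both sides. So sub: -2*(x - 8) = 28.
Step 2. [-2*(x - 8) = 28] -2 out front; divide by -2 ⇒ div: x - 8 = -14.
Step 3. [x - 8 = -14] peel the -8: add 8 from each side, so sub: x = -6.

Answer: x ∈ {-6}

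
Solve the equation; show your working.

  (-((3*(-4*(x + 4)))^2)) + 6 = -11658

Step 1. [(-((3*(-4*(x + 4)))^2)) + 6 = -11658] the outer +6 inverts by subtracting 6 ⇒ sub: -((3*(-4*(x + 4)))^2) = -11664.
Step 2. [-((3*(-4*(x + 4)))^2) = -11664] LHS negated; negate both sides, so neg: (3*(-4*(x + 4)))^2 = 11664.
Step 3. [(3*(-4*(x + 4)))^2 = 11664] 11664 ≥ 0, LHS is (·)² — take ±√ ⇒ sqrt: 3*(-4*(x + 4)) = 108 or -108.
Step 4. [3*(-4*(x + 4)) = 108 or -108] 3·(inner) — divide through by 3. So div: -4*(x + 4) = 36 or -36.
Step 5. [-4*(x + 4) = 36 or -36] LHS = -4·(…); ÷-4 both sides, so div: x + 4 = -9 or 9.
Step 6. [x + 4 = -9 or 9] +4 is outermost — subtract 4 both sides. So sub: x = -13 or 5.

Answer: x ∈ {-13, 5}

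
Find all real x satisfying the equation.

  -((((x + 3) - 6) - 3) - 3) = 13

Step 1. [-((((x + 3) - 6) - 3) - 3) = 13] leading − — multiply by −1, so neg: (((x + 3) - 6) - 3) - 3 = -13.
Step 2. [(((x + 3) - 6) - 3) - 3 = -13] add 3: x sits inside (… - 3) ⇒ sub: ((x + 3) - 6) - 3 = -10.
Step 3. [((x + 3) - 6) - 3 = -10] 3 comes off first (add 3). So sub: (x + 3) - 6 = -7.
Step 4. [(x + 3) - 6 = -7] the outer -6 inverts by adding 6. So sub: x + 3 = -1.
Step 5. [x + 3 = -1] the outer +3 inverts by subtracting 3, so sub: x = -4.

Answer: x ∈ {-4}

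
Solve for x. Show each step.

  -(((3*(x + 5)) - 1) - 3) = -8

Step 1. [-(((3*(x + 5)) - 1) - 3) = -8] LHS negated; negate both sides, so neg: ((3*(x + 5)) - 1) - 3 = 8.
Step 2. [((3*(x + 5)) - 1) - 3 = 8] -3 is outermost — add 3 both sides. So sub: (3*(x + 5)) - 1 = 11.
Step 3. [(3*(x + 5)) - 1 = 11] -1 is outermost — add 1 both sides ⇒ sub: 3*(x + 5) = 12.
Step 4. [3*(x + 5) = 12] 3 out front; divide by 3, so div: x + 5 = 4.
Step 5. [x + 5 = 4] the outer +5 inverts by subtracting 5, so sub: x = -1.

Answer: x ∈ {-1}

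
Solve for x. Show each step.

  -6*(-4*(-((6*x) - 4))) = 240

Step 1. [-6*(-4*(-((6*x) - 4))) = 240] divide by the outer -6 ⇒ div: -4*(-((6*x) - 4)) = -40.
Step 2. [-4*(-((6*x) - 4)) = -40] LHS = -4·(…); ÷-4 both sides ⇒ div: -((6*x) - 4) = 10.
Step 3. [-((6*x) - 4) = 10] leading − — multiply by −1 ⇒ neg: (6*x) - 4 = -10.
Step 4. [(6*x) - 4 = -10] 4 comes off first (add 4). So sub: 6*x = -6.
Step 5. [6*x = -6] 6 out front; divide by 6. So div: x = -1.

Answer: x ∈ {-1}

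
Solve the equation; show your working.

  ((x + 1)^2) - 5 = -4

Step 1. [((x + 1)^2) - 5 = -4] peel the -5: add 5 from each side, so sub: (x + 1)^2 = 1.
Step 2. [(x + 1)^2 = 1] 1 ≥ 0, LHS is (·)² — take ±√, so sqrt: x + 1 = 1 or -1.
Step 3. [x + 1 = 1 or -1] subtract 1: x sits inside (… + 1) ⇒ sub: x = 0 or -2.

Answer: x ∈ {-2, 0}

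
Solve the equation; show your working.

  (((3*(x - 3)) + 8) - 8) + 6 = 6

Step 1. [(((3*(x - 3)) + 8) - 8) + 6 = 6] peel the +6: subtract 6 from each side. So sub: ((3*(x - 3)) + 8) - 8 = 0.
Step 2. [((3*(x - 3)) + 8) - 8 = 0] the outer -8 inverts by adding 8 ⇒ sub: (3*(x - 3)) + 8 = 8.
Step 3. [(3*(x - 3)) + 8 = 8] subtract 8: x sits inside (… + 8), so sub: 3*(x - 3) = 0.
Step 4. [3*(x - 3) = 0] 3·(inner) — divide through by 3 ⇒ div: x - 3 = 0.
Step 5. [x - 3 = 0] -3 is outermost — add 3 both sides, so sub: x = 3.

Answer: x ∈ {3}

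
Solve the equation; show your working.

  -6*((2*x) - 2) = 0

Step 1. [-6*((2*x) - 2) = 0] -6·(inner) — divide through by -6. So div: (2*x) - 2 = 0.
Step 2. [(2*x) - 2 = 0] 2 | LHS and 2 | 0: pull 2 out ⇒ factor: x - 1 = 0.
Step 3. [x - 1 = 0] the outer -1 inverts by adding 1, so sub: x = 1.

Answer: x ∈ {1}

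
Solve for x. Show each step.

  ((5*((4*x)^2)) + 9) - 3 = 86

Step 1. [((5*((4*x)^2)) + 9) - 3 = 86] 3 comes off first (add 3), so sub: (5*((4*x)^2)) + 9 = 89.
Step 2. [(5*((4*x)^2)) + 9 = 89] peel the +9: subtract 9 from each side, so sub: 5*((4*x)^2) = 80.
Step 3. [5*((4*x)^2) = 80] leading coefficient 5: divide by 5, so div: (4*x)^2 = 16.
Step 4. [(4*x)^2 = 16] 16 ≥ 0, LHS is (·)² — take ±√. So sqrt: 4*x = 4 or -4.
Step 5. [4*x = 4 or -4] 4·(inner) — divide through by 4 ⇒ div: x = 1 or -1.

Answer: x ∈ {-1, 1}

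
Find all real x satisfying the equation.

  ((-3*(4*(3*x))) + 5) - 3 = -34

Step 1. [((-3*(4*(3*x))) + 5) - 3 = -34] add 3: x sits inside (… - 3) ⇒ sub: (-3*(4*(3*x))) + 5 = -31.
Step 2. [(-3*(4*(3*x))) + 5 = -31] +5 is outermost — subtract 5 both sides, so sub: -3*(4*(3*x)) = -36.
Step 3. [-3*(4*(3*x)) = -36] -3·(inner) — divide through by -3 ⇒ div: 4*(3*x) = 12.
Step 4. [4*(3*x) = 12] LHS = 4·(…); ÷4 both sides. So div: 3*x = 3.
Step 5. [3*x = 3] leading coefficient 3: divide by 3, so div: x = 1.

Answer: x ∈ {1}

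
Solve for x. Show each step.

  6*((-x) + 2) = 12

Step 1. [6*((-x) + 2) = 12] leading coefficient 6: divide by 6, so div: (-x) + 2 = 2.
Step 2. [(-x) + 2 = 2] subtract 2: x sits inside (… + 2). So sub: -x = 0.
Step 3. [-x = 0] leading − — multiply by −1. So neg: x = 0.

Answer: x ∈ {0}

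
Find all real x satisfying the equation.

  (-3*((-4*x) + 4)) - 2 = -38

Step 1. [(-3*((-4*x) + 4)) - 2 = -38] -2 is outermost — add 2 both sides ⇒ sub: -3*((-4*x) + 4) = -36.
Step 2. [-3*((-4*x) + 4) = -36] LHS = -3·(…); ÷-3 both sides, so div: (-4*x) + 4 = 12.
Step 3. [(-4*x) + 4 = 12] 4 comes off first (subtract 4), so sub: -4*x = 8.
Step 4. [-4*x = 8] -4 out front; divide by -4 ⇒ div: x = -2.

Answer: x ∈ {-2}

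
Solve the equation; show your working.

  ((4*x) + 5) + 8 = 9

Step 1. [((4*x) + 5) + 8 = 9] subtract 8: x sits inside (… + 8), so sub: (4*x) + 5 = 1.
Step 2. [(4*x) + 5 = 1] peel the +5: subtract 5 from each side. So sub: 4*x = -4.
Step 3. [4*x = -4] LHS = 4·(…); ÷4 both sides. So div: x = -1.

Answer: x ∈ {-1}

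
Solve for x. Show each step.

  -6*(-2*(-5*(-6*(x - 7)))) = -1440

Step 1. [-6*(-2*(-5*(-6*(x - 7)))) = -1440] LHS = -6·(…); ÷-6 both sides. So div: -2*(-5*(-6*(x - 7))) = 240.
Step 2. [-2*(-5*(-6*(x - 7))) = 240] -2 out front; divide by -2 ⇒ div: -5*(-6*(x - 7)) = -120.
Step 3. [-5*(-6*(x - 7)) = -120] -5 out front; divide by -5. So div: -6*(x - 7) = 24.
Step 4. [-6*(x - 7) = 24] divide by the outer -6. So div: x - 7 = -4.
Step 5. [x - 7 = -4] -7 is outermost — add 7 both sides ⇒ sub: x = 3.

Answer: x ∈ {3}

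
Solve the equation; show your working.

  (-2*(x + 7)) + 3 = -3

Step 1. [(-2*(x + 7)) + 3 = -3] +3 is outermost — subtract 3 both sides. So sub: -2*(x + 7) = -6.
Step 2. [-2*(x + 7) = -6] divide by the outer -2. So div: x + 7 = 3.
Step 3. [x + 7 = 3] +7 is outermost — subtract 7 both sides ⇒ sub: x = -4.

Answer: x ∈ {-4}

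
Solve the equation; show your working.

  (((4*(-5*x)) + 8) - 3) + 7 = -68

Step 1. [(((4*(-5*x)) + 8) - 3) + 7 = -68] +7 is outermost — subtract 7 both sides, so sub: ((4*(-5*x)) + 8) - 3 = -75.
Step 2. [((4*(-5*x)) + 8) - 3 = -75] 3 comes off first (add 3) ⇒ sub: (4*(-5*x)) + 8 = -72.
Step 3. [(4*(-5*x)) + 8 = -72] 8 comes off first (subtract 8), so sub: 4*(-5*x) = -80.
Step 4. [4*(-5*x) = -80] LHS = 4·(…); ÷4 both sides, so div: -5*x = -20.
Step 5. [-5*x = -20] LHS = -5·(…); ÷-5 both sides. So div: x = 4.

Answer: x ∈ {4}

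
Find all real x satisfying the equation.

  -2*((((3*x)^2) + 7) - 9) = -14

Step 1. [-2*((((3*x)^2) + 7) - 9) = -14] -2·(inner) — divide through by -2. So div: (((3*x)^2) + 7) - 9 = 7.
Step 2. [(((3*x)^2) + 7) - 9 = 7] peel the -9: add 9 from each side, so sub: ((3*x)^2) + 7 = 16.
Step 3. [((3*x)^2) + 7 = 16] the outer +7 inverts by subtracting 7, so sub: (3*x)^2 = 9.
Step 4. [(3*x)^2 = 9] LHS squared, RHS 9 ≥ 0: apply √ (±). So sqrt: 3*x = 3 or -3.
Step 5. [3*x = 3 or -3] 3 out front; divide by 3. So div: x = 1 or -1.

Answer: x ∈ {-1, 1}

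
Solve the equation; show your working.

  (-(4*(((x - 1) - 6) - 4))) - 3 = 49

Step 1. [(-(4*(((x - 1) - 6) - 4))) - 3 = 49] peel the -3: add 3 from each side ⇒ sub: -(4*(((x - 1) - 6) - 4)) = 52.
Step 2. [-(4*(((x - 1) - 6) - 4)) = 52] leading − — multiply by −1, so neg: 4*(((x - 1) - 6) - 4) = -52.
Step 3. [4*(((x - 1) - 6) - 4) = -52] 4 out front; divide by 4. So div: ((x - 1) - 6) - 4 = -13.
Step 4. [((x - 1) - 6) - 4 = -13] the outer -4 inverts by adding 4, so sub: (x - 1) - 6 = -9.
Step 5. [(x - 1) - 6 = -9] -6 is outermost — add 6 both sides. So sub: x - 1 = -3.
Step 6. [x - 1 = -3] -1 is outermost — add 1 both sides ⇒ sub: x = -2.

Answer: x ∈ {-2}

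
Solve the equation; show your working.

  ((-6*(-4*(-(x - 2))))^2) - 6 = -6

Step 1. [((-6*(-4*(-(x - 2))))^2) - 6 = -6] peel the -6: add 6 from each side ⇒ sub: (-6*(-4*(-(x - 2))))^2 = 0.
Step 2. [(-6*(-4*(-(x - 2))))^2 = 0] 0 ≥ 0, LHS is (·)² — take ±√, so sqrt: -6*(-4*(-(x - 2))) = 0.
Step 3. [-6*(-4*(-(x - 2))) = 0] -6 out front; divide by -6 ⇒ div: -4*(-(x - 2)) = 0.
Step 4. [-4*(-(x - 2)) = 0] leading coefficient -4: divide by -4, so div: -(x - 2) = 0.
Step 5. [-(x - 2) = 0] flip signs both sides. So neg: x - 2 = 0.
Step 6. [x - 2 = 0] 2 comes off first (add 2), so sub: x = 2.

Answer: x ∈ {2}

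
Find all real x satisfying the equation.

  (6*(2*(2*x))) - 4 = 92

Step 1. [(6*(2*(2*x))) - 4 = 92] -4 is outermost — add 4 both sides. So sub: 6*(2*(2*x)) = 96.
Step 2. [6*(2*(2*x)) = 96] 6 out front; divide by 6, so div: 2*(2*x) = 16.
Step 3. [2*(2*x) = 16] divide by the outer 2, so div: 2*x = 8.
Step 4. [2*x = 8] LHS = 2·(…); ÷2 both sides ⇒ div: x = 4.

Answer: x ∈ {4}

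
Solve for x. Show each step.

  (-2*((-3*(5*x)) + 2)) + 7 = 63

Step 1. [(-2*((-3*(5*x)) + 2)) + 7 = 63] subtract 7: x sits inside (… + 7), so sub: -2*((-3*(5*x)) + 2) = 56.
Step 2. [-2*((-3*(5*x)) + 2) = 56] leading coefficient -2: divide by -2. So div: (-3*(5*x)) + 2 = -28.
Step 3. [(-3*(5*x)) + 2 = -28] the outer +2 inverts by subtracting 2. So sub: -3*(5*x) = -30.
Step 4. [-3*(5*x) = -30] -3·(inner) — divide through by -3. So div: 5*x = 10.
Step 5. [5*x = 10] 5·(inner) — divide through by 5, so div: x = 2.

Answer: x ∈ {2}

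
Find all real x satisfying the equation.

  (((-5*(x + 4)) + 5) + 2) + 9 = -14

Step 1. [(((-5*(x + 4)) + 5) + 2) + 9 = -14] subtract 9: x sits inside (… + 9) ⇒ sub: ((-5*(x + 4)) + 5) + 2 = -23.
Step 2. [((-5*(x + 4)) + 5) + 2 = -23] 2 comes off first (subtract 2). So sub: (-5*(x + 4)) + 5 = -25.
Step 3. [(-5*(x + 4)) + 5 = -25] subtract 5: x sits inside (… + 5). So sub: -5*(x + 4) = -30.
Step 4. [-5*(x + 4) = -30] leading coefficient -5: divide by -5, so div: x + 4 = 6.
Step 5. [x + 4 = 6] 4 comes off first (subtract 4). So sub: x = 2.

Answer: x ∈ {2}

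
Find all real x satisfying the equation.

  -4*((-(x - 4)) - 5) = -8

Step 1. [-4*((-(x - 4)) - 5) = -8] -4·(inner) — divide through by -4, so div: (-(x - 4)) - 5 = 2.
Step 2. [(-(x - 4)) - 5 = 2] the outer -5 inverts by adding 5. So sub: -(x - 4) = 7.
Step 3. [-(x - 4) = 7] LHS negated; negate both sides. So neg: x - 4 = -7.
Step 4. [x - 4 = -7] add 4: x sits inside (… - 4). So sub: x = -3.

Answer: x ∈ {-3}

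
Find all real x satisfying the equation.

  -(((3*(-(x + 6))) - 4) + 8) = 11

Step 1. [-(((3*(-(x + 6))) - 4) + 8) = 11] flip signs both sides. So neg: ((3*(-(x + 6))) - 4) + 8 = -11.
Step 2. [((3*(-(x + 6))) - 4) + 8 = -11] +8 is outermost — subtract 8 both sides, so sub: (3*(-(x + 6))) - 4 = -19.
Step 3. [(3*(-(x + 6))) - 4 = -19] add 4: x sits inside (… - 4), so sub: 3*(-(x + 6)) = -15.
Step 4. [3*(-(x + 6)) = -15] 3 out front; divide by 3, so div: -(x + 6) = -5.
Step 5. [-(x + 6) = -5] leading − — multiply by −1 ⇒ neg: x + 6 = 5.
Step 6. [x + 6 = 5] the outer +6 inverts by subtracting 6 ⇒ sub: x = -1.

Answer: x ∈ {-1}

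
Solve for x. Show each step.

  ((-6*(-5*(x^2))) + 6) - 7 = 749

Step 1. [((-6*(-5*(x^2))) + 6) - 7 = 749] the outer -7 inverts by adding 7. So sub: (-6*(-5*(x^2))) + 6 = 756.
Step 2. [(-6*(-5*(x^2))) + 6 = 756] common factor -6 (LHS and 756) — divide through, so factor: (-5*(x^2)) - 1 = -126.
Step 3. [(-5*(x^2)) - 1 = -126] 1 comes off first (add 1). So sub: -5*(x^2) = -125.
Step 4. [-5*(x^2) = -125] -5 out front; divide by -5. So div: x^2 = 25.
Step 5. [x^2 = 25] √ both sides: 25 ≥ 0 gives two branches ⇒ sqrt: x = 5 or -5.

Answer: x ∈ {-5, 5}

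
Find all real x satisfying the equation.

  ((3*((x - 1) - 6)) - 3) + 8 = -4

Step 1. [((3*((x - 1) - 6)) - 3) + 8 = -4] the outer +8 inverts by subtracting 8, so sub: (3*((x - 1) - 6)) - 3 = -12.
Step 2. [(3*((x - 1) - 6)) - 3 = -12] 3 divides every term; factor it out. So factor: ((x - 1) - 6) - 1 = -4.
Step 3. [((x - 1) - 6) - 1 = -4] peel the -1: add 1 from each side. So sub: (x - 1) - 6 = -3.
Step 4. [(x - 1) - 6 = -3] 6 comes off first (add 6) ⇒ sub: x - 1 = 3.
Step 5. [x - 1 = 3] add 1: x sits inside (… - 1). So sub: x = 4.

Answer: x ∈ {4}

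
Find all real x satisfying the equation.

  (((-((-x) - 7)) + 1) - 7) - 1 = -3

Step 1. [(((-((-x) - 7)) + 1) - 7) - 1 = -3] the outer -1 inverts by adding 1, so sub: ((-((-x) - 7)) + 1) - 7 = -2.
Step 2. [((-((-x) - 7)) + 1) - 7 = -2] -7 is outermost — add 7 both sides, so sub: (-((-x) - 7)) + 1 = 5.
Step 3. [(-((-x) - 7)) + 1 = 5] 1 comes off first (subtract 1). So sub: -((-x) - 7) = 4.
Step 4. [-((-x) - 7) = 4] leading − — multiply by −1. So neg: (-x) - 7 = -4.
Step 5. [(-x) - 7 = -4] 7 comes off first (add 7), so sub: -x = 3.
Step 6. [-x = 3] flip signs both sides. So neg: x = -3.

Answer: x ∈ {-3}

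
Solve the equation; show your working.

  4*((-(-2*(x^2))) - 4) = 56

Step 1. [4*((-(-2*(x^2))) - 4) = 56] leading coefficient 4: divide by 4 ⇒ div: (-(-2*(x^2))) - 4 = 14.
Step 2. [(-(-2*(x^2))) - 4 = 14] the outer -4 inverts by adding 4. So sub: -(-2*(x^2)) = 18.
Step 3. [-(-2*(x^2)) = 18] LHS negated; negate both sides, so neg: -2*(x^2) = -18.
Step 4. [-2*(x^2) = -18] -2·(inner) — divide through by -2 ⇒ div: x^2 = 9.
Step 5. [x^2 = 9] LHS squared, RHS 9 ≥ 0: apply √ (±), so sqrt: x = 3 or -3.

Answer: x ∈ {-3, 3}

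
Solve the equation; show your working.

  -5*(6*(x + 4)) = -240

Step 1. [-5*(6*(x + 4)) = -240] -5·(inner) — divide through by -5 ⇒ div: 6*(x + 4) = 48.
Step 2. [6*(x + 4) = 48] 6 out front; divide by 6. So div: x + 4 = 8.
Step 3. [x + 4 = 8] peel the +4: subtract 4 from each side, so sub: x = 4.

Answer: x ∈ {4}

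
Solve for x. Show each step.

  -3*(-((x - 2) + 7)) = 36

Step 1. [-3*(-((x - 2) + 7)) = 36] -3·(inner) — divide through by -3 ⇒ div: -((x - 2) + 7) = -12.
Step 2. [-((x - 2) + 7) = -12] LHS negated; negate both sides ⇒ neg: (x - 2) + 7 = 12.
Step 3. [(x - 2) + 7 = 12] peel the +7: subtract 7 from each side, so sub: x - 2 = 5.
Step 4. [x - 2 = 5] peel the -2: add 2 from each side. So sub: x = 7.

Answer: x ∈ {7}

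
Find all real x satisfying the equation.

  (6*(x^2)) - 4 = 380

Step 1. [(6*(x^2)) - 4 = 380] the outer -4 inverts by adding 4. So sub: 6*(x^2) = 384.
Step 2. [6*(x^2) = 384] divide by the outer 6 ⇒ div: x^2 = 64.
Step 3. [x^2 = 64] 64 ≥ 0, LHS is (·)² — take ±√. So sqrt: x = 8 or -8.

Answer: x ∈ {-8, 8}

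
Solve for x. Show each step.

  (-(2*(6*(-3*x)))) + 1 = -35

Step 1. [(-(2*(6*(-3*x)))) + 1 = -35] subtract 1: x sits inside (… + 1), so sub: -(2*(6*(-3*x))) = -36.
Step 2. [-(2*(6*(-3*x))) = -36] flip signs both sides ⇒ neg: 2*(6*(-3*x)) = 36.
Step 3. [2*(6*(-3*x)) = 36] leading coefficient 2: divide by 2, so div: 6*(-3*x) = 18.
Step 4. [6*(-3*x) = 18] LHS = 6·(…); ÷6 both sides ⇒ div: -3*x = 3.
Step 5. [-3*x = 3] -3 out front; divide by -3 ⇒ div: x = -1.

Answer: x ∈ {-1}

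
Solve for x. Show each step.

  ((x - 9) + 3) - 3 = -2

Step 1. [((x - 9) + 3) - 3 = -2] 3 comes off first (add 3). So sub: (x - 9) + 3 = 1.
Step 2. [(x - 9) + 3 = 1] peel the +3: subtract 3 from each side. So sub: x - 9 = -2.
Step 3. [x - 9 = -2] -9 is outermost — add 9 both sides. So sub: x = 7.

Answer: x ∈ {7}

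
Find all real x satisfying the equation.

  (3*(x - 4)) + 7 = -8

Step 1. [(3*(x - 4)) + 7 = -8] the outer +7 inverts by subtracting 7 ⇒ sub: 3*(x - 4) = -15.
Step 2. [3*(x - 4) = -15] divide by the outer 3. So div: x - 4 = -5.
Step 3. [x - 4 = -5] the outer -4 inverts by adding 4. So sub: x = -1.

Answer: x ∈ {-1}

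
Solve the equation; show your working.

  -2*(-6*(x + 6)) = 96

Step 1. [-2*(-6*(x + 6)) = 96] -2 out front; divide by -2 ⇒ div: -6*(x + 6) = -48.
Step 2. [-6*(x + 6) = -48] divide by the outer -6. So div: x + 6 = 8.
Step 3. [x + 6 = 8] subtract 6: x sits inside (… + 6). So sub: x = 2.

Answer: x ∈ {2}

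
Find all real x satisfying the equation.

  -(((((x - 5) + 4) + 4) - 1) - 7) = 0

Step 1. [-(((((x - 5) + 4) + 4) - 1) - 7) = 0] flip signs both sides. So neg: ((((x - 5) + 4) + 4) - 1) - 7 = 0.
Step 2. [((((x - 5) + 4) + 4) - 1) - 7 = 0] add 7: x sits inside (… - 7). So sub: (((x - 5) + 4) + 4) - 1 = 7.
Step 3. [(((x - 5) + 4) + 4) - 1 = 7] -1 is outermost — add 1 both sides. So sub: ((x - 5) + 4) + 4 = 8.
Step 4. [((x - 5) + 4) + 4 = 8] peel the +4: subtract 4 from each side, so sub: (x - 5) + 4 = 4.
Step 5. [(x - 5) + 4 = 4] +4 is outermost — subtract 4 both sides ⇒ sub: x - 5 = 0.
Step 6. [x - 5 = 0] the outer -5 inverts by adding 5, so sub: x = 5.

Answer: x ∈ {5}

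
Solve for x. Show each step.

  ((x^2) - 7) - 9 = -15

Step 1. [((x^2) - 7) - 9 = -15] 9 comes off first (add 9). So sub: (x^2) - 7 = -6.
Step 2. [(x^2) - 7 = -6] peel the -7: add 7 from each side ⇒ sub: x^2 = 1.
Step 3. [x^2 = 1] √ both sides: 1 ≥ 0 gives two branches. So sqrt: x = 1 or -1.

Answer: x ∈ {-1, 1}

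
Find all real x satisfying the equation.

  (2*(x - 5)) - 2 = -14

Step 1. [(2*(x - 5)) - 2 = -14] 2 divides every term; factor it out, so factor: (x - 5) - 1 = -7.
Step 2. [(x - 5) - 1 = -7] peel the -1: add 1 from each side ⇒ sub: x - 5 = -6.
Step 3. [x - 5 = -6] the outer -5 inverts by adding 5 ⇒ sub: x = -1.

Answer: x ∈ {-1}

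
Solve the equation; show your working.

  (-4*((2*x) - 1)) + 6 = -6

Step 1. [(-4*((2*x) - 1)) + 6 = -6] 6 comes off first (subtract 6) ⇒ sub: -4*((2*x) - 1) = -12.
Step 2. [-4*((2*x) - 1) = -12] leading coefficient -4: divide by -4, so div: (2*x) - 1 = 3.
Step 3. [(2*x) - 1 = 3] -1 is outermost — add 1 both sides, so sub: 2*x = 4.
Step 4. [2*x = 4] 2·(inner) — divide through by 2, so div: x = 2.

Answer: x ∈ {2}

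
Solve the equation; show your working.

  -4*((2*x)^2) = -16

Step 1. [-4*((2*x)^2) = -16] -4 out front; divide by -4, so div: (2*x)^2 = 4.
Step 2. [(2*x)^2 = 4] 4 ≥ 0, LHS is (·)² — take ±√. So sqrt: 2*x = 2 or -2.
Step 3. [2*x = 2 or -2] 2 out front; divide by 2 ⇒ div: x = 1 or -1.

Answer: x ∈ {-1, 1}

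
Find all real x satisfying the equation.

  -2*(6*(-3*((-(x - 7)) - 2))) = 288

Step 1. [-2*(6*(-3*((-(x - 7)) - 2))) = 288] -2·(inner) — divide through by -2. So div: 6*(-3*((-(x - 7)) - 2)) = -144.
Step 2. [6*(-3*((-(x - 7)) - 2)) = -144] 6 out front; divide by 6, so div: -3*((-(x - 7)) - 2) = -24.
Step 3. [-3*((-(x - 7)) - 2) = -24] -3·(inner) — divide through by -3 ⇒ div: (-(x - 7)) - 2 = 8.
Step 4. [(-(x - 7)) - 2 = 8] add 2: x sits inside (… - 2), so sub: -(x - 7) = 10.
Step 5. [-(x - 7) = 10] leading − — multiply by −1. So neg: x - 7 = -10.
Step 6. [x - 7 = -10] peel the -7: add 7 from each side, so sub: x = -3.

Answer: x ∈ {-3}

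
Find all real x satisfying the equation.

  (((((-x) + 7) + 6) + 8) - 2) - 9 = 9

Step 1. [(((((-x) + 7) + 6) + 8) - 2) - 9 = 9] 9 comes off first (add 9), so sub: ((((-x) + 7) + 6) + 8) - 2 = 18.
Step 2. [((((-x) + 7) + 6) + 8) - 2 = 18] peel the -2: add 2 from each side, so sub: (((-x) + 7) + 6) + 8 = 20.
Step 3. [(((-x) + 7) + 6) + 8 = 20] 8 comes off first (subtract 8) ⇒ sub: ((-x) + 7) + 6 = 12.
Step 4. [((-x) + 7) + 6 = 12] the outer +6 inverts by subtracting 6, so sub: (-x) + 7 = 6.
Step 5. [(-x) + 7 = 6] the outer +7 inverts by subtracting 7, so sub: -x = -1.
Step 6. [-x = -1] flip signs both sides, so neg: x = 1.

Answer: x ∈ {1}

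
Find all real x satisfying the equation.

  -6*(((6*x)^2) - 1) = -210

Step 1. [-6*(((6*x)^2) - 1) = -210] leading coefficient -6: divide by -6. So div: ((6*x)^2) - 1 = 35.
Step 2. [((6*x)^2) - 1 = 35] -1 is outermost — add 1 both sides ⇒ sub: (6*x)^2 = 36.
Step 3. [(6*x)^2 = 36] √ both sides: 36 ≥ 0 gives two branches, so sqrt: 6*x = 6 or -6.
Step 4. [6*x = 6 or -6] LHS = 6·(…); ÷6 both sides. So div: x = 1 or -1.

Answer: x ∈ {-1, 1}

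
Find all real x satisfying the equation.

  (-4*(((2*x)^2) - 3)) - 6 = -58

Step 1. [(-4*(((2*x)^2) - 3)) - 6 = -58] the outer -6 inverts by adding 6, so sub: -4*(((2*x)^2) - 3) = -52.
Step 2. [-4*(((2*x)^2) - 3) = -52] LHS = -4·(…); ÷-4 both sides ⇒ div: ((2*x)^2) - 3 = 13.
Step 3. [((2*x)^2) - 3 = 13] 3 comes off first (add 3). So sub: (2*x)^2 = 16.
Step 4. [(2*x)^2 = 16] √ both sides: 16 ≥ 0 gives two branches ⇒ sqrt: 2*x = 4 or -4.
Step 5. [2*x = 4 or -4] 2 out front; divide by 2. So div: x = 2 or -2.

Answer: x ∈ {-2, 2}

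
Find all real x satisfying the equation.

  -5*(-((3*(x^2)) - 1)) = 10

Step 1. [-5*(-((3*(x^2)) - 1)) = 10] divide by the outer -5 ⇒ div: -((3*(x^2)) - 1) = -2.
Step 2. [-((3*(x^2)) - 1) = -2] leading − — multiply by −1. So neg: (3*(x^2)) - 1 = 2.
Step 3. [(3*(x^2)) - 1 = 2] 1 comes off first (add 1). So sub: 3*(x^2) = 3.
Step 4. [3*(x^2) = 3] divide by the outer 3 ⇒ div: x^2 = 1.
Step 5. [x^2 = 1] √ both sides: 1 ≥ 0 gives two branches, so sqrt: x = 1 or -1.

Answer: x ∈ {-1, 1}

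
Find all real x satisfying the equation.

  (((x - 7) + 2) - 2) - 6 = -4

Step 1. [(((x - 7) + 2) - 2) - 6 = -4] -6 is outermost — add 6 both sides. So sub: ((x - 7) + 2) - 2 = 2.
Step 2. [((x - 7) + 2) - 2 = 2] add 2: x sits inside (… - 2). So sub: (x - 7) + 2 = 4.
Step 3. [(x - 7) + 2 = 4] 2 comes off first (subtract 2). So sub: x - 7 = 2.
Step 4. [x - 7 = 2] -7 is outermost — add 7 both sides ⇒ sub: x = 9.

Answer: x ∈ {9}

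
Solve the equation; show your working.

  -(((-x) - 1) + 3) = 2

Step 1. [-(((-x) - 1) + 3) = 2] flip signs both sides ⇒ neg: ((-x) - 1) + 3 = -2.
Step 2. [((-x) - 1) + 3 = -2] peel the +3: subtract 3 from each side, so sub: (-x) - 1 = -5.
Step 3. [(-x) - 1 = -5] -1 is outermost — add 1 both sides, so sub: -x = -4.
Step 4. [-x = -4] flip signs both sides ⇒ neg: x = 4.

Answer: x ∈ {4}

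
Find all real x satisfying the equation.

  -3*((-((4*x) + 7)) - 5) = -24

Step 1. [-3*((-((4*x) + 7)) - 5) = -24] leading coefficient -3: divide by -3 ⇒ div: (-((4*x) + 7)) - 5 = 8.
Step 2. [(-((4*x) + 7)) - 5 = 8] -5 is outermost — add 5 both sides, so sub: -((4*x) + 7) = 13.
Step 3. [-((4*x) + 7) = 13] LHS negated; negate both sides, so neg: (4*x) + 7 = -13.
Step 4. [(4*x) + 7 = -13] +7 is outermost — subtract 7 both sides. So sub: 4*x = -20.
Step 5. [4*x = -20] divide by the outer 4, so div: x = -5.

Answer: x ∈ {-5}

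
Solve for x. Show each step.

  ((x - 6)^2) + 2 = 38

Step 1. [((x - 6)^2) + 2 = 38] 2 comes off first (subtract 2). So sub: (x - 6)^2 = 36.
Step 2. [(x - 6)^2 = 36] 36 ≥ 0, LHS is (·)² — take ±√. So sqrt: x - 6 = 6 or -6.
Step 3. [x - 6 = 6 or -6] 6 comes off first (add 6), so sub: x = 12 or 0.

Answer: x ∈ {0, 12}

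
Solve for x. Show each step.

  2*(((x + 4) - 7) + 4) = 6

Step 1. [2*(((x + 4) - 7) + 4) = 6] divide by the outer 2. So div: ((x + 4) - 7) + 4 = 3.
Step 2. [((x + 4) - 7) + 4 = 3] peel the +4: subtract 4 from each side ⇒ sub: (x + 4) - 7 = -1.
Step 3. [(x + 4) - 7 = -1] peel the -7: add 7 from each side ⇒ sub: x + 4 = 6.
Step 4. [x + 4 = 6] 4 comes off first (subtract 4). So sub: x = 2.

Answer: x ∈ {2}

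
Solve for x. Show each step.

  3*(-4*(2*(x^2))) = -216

Step 1. [3*(-4*(2*(x^2))) = -216] LHS = 3·(…); ÷3 both sides, so div: -4*(2*(x^2)) = -72.
Step 2. [-4*(2*(x^2)) = -72] leading coefficient -4: divide by -4. So div: 2*(x^2) = 18.
Step 3. [2*(x^2) = 18] 2 out front; divide by 2 ⇒ div: x^2 = 9.
Step 4. [x^2 = 9] LHS squared, RHS 9 ≥ 0: apply √ (±) ⇒ sqrt: x = 3 or -3.

Answer: x ∈ {-3, 3}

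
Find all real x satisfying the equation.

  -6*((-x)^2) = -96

Step 1. [-6*((-x)^2) = -96] -6 out front; divide by -6. So div: (-x)^2 = 16.
Step 2. [(-x)^2 = 16] √ both sides: 16 ≥ 0 gives two branches ⇒ sqrt: -x = 4 or -4.
Step 3. [-x = 4 or -4] LHS negated; negate both sides. So neg: x = -4 or 4.

Answer: x ∈ {-4, 4}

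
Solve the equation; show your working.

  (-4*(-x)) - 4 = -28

Step 1. [(-4*(-x)) - 4 = -28] peel the -4: add 4 from each side. So sub: -4*(-x) = -24.
Step 2. [-4*(-x) = -24] -4 out front; divide by -4 ⇒ div: -x = 6.
Step 3. [-x = 6] LHS negated; negate both sides ⇒ neg: x = -6.

Answer: x ∈ {-6}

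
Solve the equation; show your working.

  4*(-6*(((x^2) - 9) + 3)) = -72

Step 1. [4*(-6*(((x^2) - 9) + 3)) = -72] leading coefficient 4: divide by 4 ⇒ div: -6*(((x^2) - 9) + 3) = -18.
Step 2. [-6*(((x^2) - 9) + 3) = -18] divide by the outer -6 ⇒ div: ((x^2) - 9) + 3 = 3.
Step 3. [((x^2) - 9) + 3 = 3] 3 comes off first (subtract 3) ⇒ sub: (x^2) - 9 = 0.
Step 4. [(x^2) - 9 = 0] add 9: x sits inside (… - 9). So sub: x^2 = 9.
Step 5. [x^2 = 9] LHS squared, RHS 9 ≥ 0: apply √ (±), so sqrt: x = 3 or -3.

Answer: x ∈ {-3, 3}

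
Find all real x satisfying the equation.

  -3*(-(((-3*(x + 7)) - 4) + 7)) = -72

Step 1. [-3*(-(((-3*(x + 7)) - 4) + 7)) = -72] -3 out front; divide by -3. So div: -(((-3*(x + 7)) - 4) + 7) = 24.
Step 2. [-(((-3*(x + 7)) - 4) + 7) = 24] LHS negated; negate both sides. So neg: ((-3*(x + 7)) - 4) + 7 = -24.
Step 3. [((-3*(x + 7)) - 4) + 7 = -24] 7 comes off first (subtract 7) ⇒ sub: (-3*(x + 7)) - 4 = -31.
Step 4. [(-3*(x + 7)) - 4 = -31] 4 comes off first (add 4). So sub: -3*(x + 7) = -27.
Step 5. [-3*(x + 7) = -27] -3·(inner) — divide through by -3. So div: x + 7 = 9.
Step 6. [x + 7 = 9] +7 is outermost — subtract 7 both sides, so sub: x = 2.

Answer: x ∈ {2}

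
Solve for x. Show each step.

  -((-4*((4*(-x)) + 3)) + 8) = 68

Step 1. [-((-4*((4*(-x)) + 3)) + 8) = 68] flip signs both sides ⇒ neg: (-4*((4*(-x)) + 3)) + 8 = -68.
Step 2. [(-4*((4*(-x)) + 3)) + 8 = -68] common factor -4 (LHS and -68) — divide through. So factor: ((4*(-x)) + 3) - 2 = 17.
Step 3. [((4*(-x)) + 3) - 2 = 17] add 2: x sits inside (… - 2). So sub: (4*(-x)) + 3 = 19.
Step 4. [(4*(-x)) + 3 = 19] 3 comes off first (subtract 3) ⇒ sub: 4*(-x) = 16.
Step 5. [4*(-x) = 16] 4·(inner) — divide through by 4, so div: -x = 4.
Step 6. [-x = 4] leading − — multiply by −1, so neg: x = -4.

Answer: x ∈ {-4}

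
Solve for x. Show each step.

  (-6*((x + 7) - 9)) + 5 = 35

Step 1. [(-6*((x + 7) - 9)) + 5 = 35] subtract 5: x sits inside (… + 5), so sub: -6*((x + 7) - 9) = 30.
Step 2. [-6*((x + 7) - 9) = 30] LHS = -6·(…); ÷-6 both sides, so div: (x + 7) - 9 = -5.
Step 3. [(x + 7) - 9 = -5] -9 is outermost — add 9 both sides. So sub: x + 7 = 4.
Step 4. [x + 7 = 4] peel the +7: subtract 7 from each side ⇒ sub: x = -3.

Answer: x ∈ {-3}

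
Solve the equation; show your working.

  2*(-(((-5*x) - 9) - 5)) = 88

Step 1. [2*(-(((-5*x) - 9) - 5)) = 88] 2 out front; divide by 2. So div: -(((-5*x) - 9) - 5) = 44.
Step 2. [-(((-5*x) - 9) - 5) = 44] flip signs both sides ⇒ neg: ((-5*x) - 9) - 5 = -44.
Step 3. [((-5*x) - 9) - 5 = -44] peel the -5: add 5 from each side. So sub: (-5*x) - 9 = -39.
Step 4. [(-5*x) - 9 = -39] the outer -9 inverts by adding 9 ⇒ sub: -5*x = -30.
Step 5. [-5*x = -30] -5 out front; divide by -5. So div: x = 6.

Answer: x ∈ {6}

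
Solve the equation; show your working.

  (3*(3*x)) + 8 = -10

Step 1. [(3*(3*x)) + 8 = -10] peel the +8: subtract 8 from each side ⇒ sub: 3*(3*x) = -18.
Step 2. [3*(3*x) = -18] 3·(inner) — divide through by 3, so div: 3*x = -6.
Step 3. [3*x = -6] leading coefficient 3: divide by 3. So div: x = -2.

Answer: x ∈ {-2}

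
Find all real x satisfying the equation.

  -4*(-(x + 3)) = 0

Step 1. [-4*(-(x + 3)) = 0] LHS = -4·(…); ÷-4 both sides, so div: -(x + 3) = 0.
Step 2. [-(x + 3) = 0] leading − — multiply by −1 ⇒ neg: x + 3 = 0.
Step 3. [x + 3 = 0] subtract 3: x sits inside (… + 3). So sub: x = -3.

Answer: x ∈ {-3}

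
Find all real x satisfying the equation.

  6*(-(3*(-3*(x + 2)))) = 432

Step 1. [6*(-(3*(-3*(x + 2)))) = 432] leading coefficient 6: divide by 6. So div: -(3*(-3*(x + 2))) = 72.
Step 2. [-(3*(-3*(x + 2))) = 72] leading − — multiply by −1. So neg: 3*(-3*(x + 2)) = -72.
Step 3. [3*(-3*(x + 2)) = -72] leading coefficient 3: divide by 3. So div: -3*(x + 2) = -24.
Step 4. [-3*(x + 2) = -24] divide by the outer -3, so div: x + 2 = 8.
Step 5. [x + 2 = 8] +2 is outermost — subtract 2 both sides. So sub: x = 6.

Answer: x ∈ {6}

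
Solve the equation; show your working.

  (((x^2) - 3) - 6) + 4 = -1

Step 1. [(((x^2) - 3) - 6) + 4 = -1] subtract 4: x sits inside (… + 4). So sub: ((x^2) - 3) - 6 = -5.
Step 2. [((x^2) - 3) - 6 = -5] add 6: x sits inside (… - 6) ⇒ sub: (x^2) - 3 = 1.
Step 3. [(x^2) - 3 = 1] the outer -3 inverts by adding 3 ⇒ sub: x^2 = 4.
Step 4. [x^2 = 4] √ both sides: 4 ≥ 0 gives two branches ⇒ sqrt: x = 2 or -2.

Answer: x ∈ {-2, 2}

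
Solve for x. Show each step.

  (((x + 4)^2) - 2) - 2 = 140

Step 1. [(((x + 4)^2) - 2) - 2 = 140] add 2: x sits inside (… - 2), so sub: ((x + 4)^2) - 2 = 142.
Step 2. [((x + 4)^2) - 2 = 142] 2 comes off first (add 2). So sub: (x + 4)^2 = 144.
Step 3. [(x + 4)^2 = 144] LHS squared, RHS 144 ≥ 0: apply √ (±) ⇒ sqrt: x + 4 = 12 or -12.
Step 4. [x + 4 = 12 or -12] peel the +4: subtract 4 from each side ⇒ sub: x = 8 or -16.

Answer: x ∈ {-16, 8}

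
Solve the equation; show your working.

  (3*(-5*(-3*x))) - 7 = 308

Step 1. [(3*(-5*(-3*x))) - 7 = 308] the outer -7 inverts by adding 7 ⇒ sub: 3*(-5*(-3*x)) = 315.
Step 2. [3*(-5*(-3*x)) = 315] divide by the outer 3. So div: -5*(-3*x) = 105.
Step 3. [-5*(-3*x) = 105] -5·(inner) — divide through by -5. So div: -3*x = -21.
Step 4. [-3*x = -21] LHS = -3·(…); ÷-3 both sides ⇒ div: x = 7.

Answer: x ∈ {7}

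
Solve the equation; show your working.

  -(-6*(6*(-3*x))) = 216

Step 1. [-(-6*(6*(-3*x))) = 216] flip signs both sides, so neg: -6*(6*(-3*x)) = -216.
Step 2. [-6*(6*(-3*x)) = -216] -6 out front; divide by -6 ⇒ div: 6*(-3*x) = 36.
Step 3. [6*(-3*x) = 36] divide by the outer 6 ⇒ div: -3*x = 6.
Step 4. [-3*x = 6] divide by the outer -3 ⇒ div: x = -2.

Answer: x ∈ {-2}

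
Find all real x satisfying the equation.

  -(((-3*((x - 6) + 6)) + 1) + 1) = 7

Step 1. [-(((-3*((x - 6) + 6)) + 1) + 1) = 7] flip signs both sides. So neg: ((-3*((x - 6) + 6)) + 1) + 1 = -7.
Step 2. [((-3*((x - 6) + 6)) + 1) + 1 = -7] +1 is outermost — subtract 1 both sides, so sub: (-3*((x - 6) + 6)) + 1 = -8.
Step 3. [(-3*((x - 6) + 6)) + 1 = -8] subtract 1: x sits inside (… + 1), so sub: -3*((x - 6) + 6) = -9.
Step 4. [-3*((x - 6) + 6) = -9] -3 out front; divide by -3 ⇒ div: (x - 6) + 6 = 3.
Step 5. [(x - 6) + 6 = 3] the outer +6 inverts by subtracting 6. So sub: x - 6 = -3.
Step 6. [x - 6 = -3] peel the -6: add 6 from each side ⇒ sub: x = 3.

Answer: x ∈ {3}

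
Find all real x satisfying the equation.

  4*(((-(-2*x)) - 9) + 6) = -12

Step 1. [4*(((-(-2*x)) - 9) + 6) = -12] 4 out front; divide by 4, so div: ((-(-2*x)) - 9) + 6 = -3.
Step 2. [((-(-2*x)) - 9) + 6 = -3] the outer +6 inverts by subtracting 6, so sub: (-(-2*x)) - 9 = -9.
Step 3. [(-(-2*x)) - 9 = -9] 9 comes off first (add 9), so sub: -(-2*x) = 0.
Step 4. [-(-2*x) = 0] flip signs both sides, so neg: -2*x = 0.
Step 5. [-2*x = 0] -2 out front; divide by -2 ⇒ div: x = 0.

Answer: x ∈ {0}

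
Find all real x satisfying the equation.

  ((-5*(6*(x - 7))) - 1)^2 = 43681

Step 1. [((-5*(6*(x - 7))) - 1)^2 = 43681] LHS squared, RHS 43681 ≥ 0: apply √ (±). So sqrt: (-5*(6*(x - 7))) - 1 = 209 or -209.
Step 2. [(-5*(6*(x - 7))) - 1 = 209 or -209] the outer -1 inverts by adding 1, so sub: -5*(6*(x - 7)) = 210 or -208.
Step 3. [-5*(6*(x - 7)) = 210 or -208] divide by the outer -5 ⇒ div: 6*(x - 7) = -42 or 208/5.
Step 4. [6*(x - 7) = -42 or 208/5] 6·(inner) — divide through by 6 ⇒ div: x - 7 = -7 or 104/15.
Step 5. [x - 7 = -7 or 104/15] 7 comes off first (add 7) ⇒ sub: x = 0 or 209/15.

Answer: x ∈ {0, 209/15}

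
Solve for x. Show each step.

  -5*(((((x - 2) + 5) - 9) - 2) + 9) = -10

Step 1. [-5*(((((x - 2) + 5) - 9) - 2) + 9) = -10] -5·(inner) — divide through by -5, so div: ((((x - 2) + 5) - 9) - 2) + 9 = 2.
Step 2. [((((x - 2) + 5) - 9) - 2) + 9 = 2] +9 is outermost — subtract 9 both sides ⇒ sub: (((x - 2) + 5) - 9) - 2 = -7.
Step 3. [(((x - 2) + 5) - 9) - 2 = -7] 2 comes off first (add 2). So sub: ((x - 2) + 5) - 9 = -5.
Step 4. [((x - 2) + 5) - 9 = -5] -9 is outermost — add 9 both sides, so sub: (x - 2) + 5 = 4.
Step 5. [(x - 2) + 5 = 4] peel the +5: subtract 5 from each side ⇒ sub: x - 2 = -1.
Step 6. [x - 2 = -1] the outer -2 inverts by adding 2 ⇒ sub: x = 1.

Answer: x ∈ {1}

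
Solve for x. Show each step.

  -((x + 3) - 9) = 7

Step 1. [-((x + 3) - 9) = 7] flip signs both sides ⇒ neg: (x + 3) - 9 = -7.
Step 2. [(x + 3) - 9 = -7] peel the -9: add 9 from each side. So sub: x + 3 = 2.
Step 3. [x + 3 = 2] 3 comes off first (subtract 3) ⇒ sub: x = -1.

Answer: x ∈ {-1}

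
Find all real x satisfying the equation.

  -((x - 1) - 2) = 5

Step 1. [-((x - 1) - 2) = 5] LHS negated; negate both sides. So neg: (x - 1) - 2 = -5.
Step 2. [(x - 1) - 2 = -5] -2 is outermost — add 2 both sides ⇒ sub: x - 1 = -3.
Step 3. [x - 1 = -3] -1 is outermost — add 1 both sides, so sub: x = -2.

Answer: x ∈ {-2}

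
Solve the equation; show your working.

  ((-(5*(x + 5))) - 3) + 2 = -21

Step 1. [((-(5*(x + 5))) - 3) + 2 = -21] subtract 2: x sits inside (… + 2). So sub: (-(5*(x + 5))) - 3 = -23.
Step 2. [(-(5*(x + 5))) - 3 = -23] -3 is outermost — add 3 both sides ⇒ sub: -(5*(x + 5)) = -20.
Step 3. [-(5*(x + 5)) = -20] LHS negated; negate both sides. So neg: 5*(x + 5) = 20.
Step 4. [5*(x + 5) = 20] 5 out front; divide by 5. So div: x + 5 = 4.
Step 5. [x + 5 = 4] the outer +5 inverts by subtracting 5 ⇒ sub: x = -1.

Answer: x ∈ {-1}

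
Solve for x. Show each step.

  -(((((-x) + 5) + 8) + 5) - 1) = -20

Step 1. [-(((((-x) + 5) + 8) + 5) - 1) = -20] leading − — multiply by −1, so neg: ((((-x) + 5) + 8) + 5) - 1 = 20.
Step 2. [((((-x) + 5) + 8) + 5) - 1 = 20] -1 is outermost — add 1 both sides ⇒ sub: (((-x) + 5) + 8) + 5 = 21.
Step 3. [(((-x) + 5) + 8) + 5 = 21] the outer +5 inverts by subtracting 5. So sub: ((-x) + 5) + 8 = 16.
Step 4. [((-x) + 5) + 8 = 16] subtract 8: x sits inside (… + 8). So sub: (-x) + 5 = 8.
Step 5. [(-x) + 5 = 8] the outer +5 inverts by subtracting 5. So sub: -x = 3.
Step 6. [-x = 3] flip signs both sides. So neg: x = -3.

Answer: x ∈ {-3}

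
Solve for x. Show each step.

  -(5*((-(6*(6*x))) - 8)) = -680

Step 1. [-(5*((-(6*(6*x))) - 8)) = -680] LHS negated; negate both sides. So neg: 5*((-(6*(6*x))) - 8) = 680.
Step 2. [5*((-(6*(6*x))) - 8) = 680] 5 out front; divide by 5, so div: (-(6*(6*x))) - 8 = 136.
Step 3. [(-(6*(6*x))) - 8 = 136] the outer -8 inverts by adding 8. So sub: -(6*(6*x)) = 144.
Step 4. [-(6*(6*x)) = 144] flip signs both sides. So neg: 6*(6*x) = -144.
Step 5. [6*(6*x) = -144] divide by the outer 6, so div: 6*x = -24.
Step 6. [6*x = -24] divide by the outer 6, so div: x = -4.

Answer: x ∈ {-4}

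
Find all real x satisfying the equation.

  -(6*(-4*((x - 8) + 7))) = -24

Step 1. [-(6*(-4*((x - 8) + 7))) = -24] leading − — multiply by −1. So neg: 6*(-4*((x - 8) + 7)) = 24.
Step 2. [6*(-4*((x - 8) + 7)) = 24] 6 out front; divide by 6, so div: -4*((x - 8) + 7) = 4.
Step 3. [-4*((x - 8) + 7) = 4] LHS = -4·(…); ÷-4 both sides. So div: (x - 8) + 7 = -1.
Step 4. [(x - 8) + 7 = -1] subtract 7: x sits inside (… + 7). So sub: x - 8 = -8.
Step 5. [x - 8 = -8] peel the -8: add 8 from each side ⇒ sub: x = 0.

Answer: x ∈ {0}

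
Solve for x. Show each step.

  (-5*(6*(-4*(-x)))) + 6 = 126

Step 1. [(-5*(6*(-4*(-x)))) + 6 = 126] the outer +6 inverts by subtracting 6 ⇒ sub: -5*(6*(-4*(-x))) = 120.
Step 2. [-5*(6*(-4*(-x))) = 120] leading coefficient -5: divide by -5, so div: 6*(-4*(-x)) = -24.
Step 3. [6*(-4*(-x)) = -24] LHS = 6·(…); ÷6 both sides, so div: -4*(-x) = -4.
Step 4. [-4*(-x) = -4] divide by the outer -4. So div: -x = 1.
Step 5. [-x = 1] flip signs both sides ⇒ neg: x = -1.

Answer: x ∈ {-1}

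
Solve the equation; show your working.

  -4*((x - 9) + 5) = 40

Step 1. [-4*((x - 9) + 5) = 40] divide by the outer -4, so div: (x - 9) + 5 = -10.
Step 2. [(x - 9) + 5 = -10] subtract 5: x sits inside (… + 5), so sub: x - 9 = -15.
Step 3. [x - 9 = -15] peel the -9: add 9 from each side, so sub: x = -6.

Answer: x ∈ {-6}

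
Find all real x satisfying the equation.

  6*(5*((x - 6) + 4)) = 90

Step 1. [6*(5*((x - 6) + 4)) = 90] LHS = 6·(…); ÷6 both sides, so div: 5*((x - 6) + 4) = 15.
Step 2. [5*((x - 6) + 4) = 15] leading coefficient 5: divide by 5, so div: (x - 6) + 4 = 3.
Step 3. [(x - 6) + 4 = 3] +4 is outermost — subtract 4 both sides, so sub: x - 6 = -1.
Step 4. [x - 6 = -1] -6 is outermost — add 6 both sides, so sub: x = 5.

Answer: x ∈ {5}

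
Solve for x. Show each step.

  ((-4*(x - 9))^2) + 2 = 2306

Step 1. [((-4*(x - 9))^2) + 2 = 2306] 2 comes off first (subtract 2) ⇒ sub: (-4*(x - 9))^2 = 2304.
Step 2. [(-4*(x - 9))^2 = 2304] √ both sides: 2304 ≥ 0 gives two branches ⇒ sqrt: -4*(x - 9) = 48 or -48.
Step 3. [-4*(x - 9) = 48 or -48] LHS = -4·(…); ÷-4 both sides. So div: x - 9 = -12 or 12.
Step 4. [x - 9 = -12 or 12] add 9: x sits inside (… - 9), so sub: x = -3 or 21.

Answer: x ∈ {-3, 21}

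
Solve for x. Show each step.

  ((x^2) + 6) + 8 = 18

Step 1. [((x^2) + 6) + 8 = 18] peel the +8: subtract 8 from each side. So sub: (x^2) + 6 = 10.
Step 2. [(x^2) + 6 = 10] peel the +6: subtract 6 from each side. So sub: x^2 = 4.
Step 3. [x^2 = 4] √ both sides: 4 ≥ 0 gives two branches, so sqrt: x = 2 or -2.

Answer: x ∈ {-2, 2}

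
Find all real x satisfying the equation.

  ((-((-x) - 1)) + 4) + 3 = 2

Step 1. [((-((-x) - 1)) + 4) + 3 = 2] subtract 3: x sits inside (… + 3) ⇒ sub: (-((-x) - 1)) + 4 = -1.
Step 2. [(-((-x) - 1)) + 4 = -1] peel the +4: subtract 4 from each side, so sub: -((-x) - 1) = -5.
Step 3. [-((-x) - 1) = -5] leading − — multiply by −1 ⇒ neg: (-x) - 1 = 5.
Step 4. [(-x) - 1 = 5] peel the -1: add 1 from each side. So sub: -x = 6.
Step 5. [-x = 6] LHS negated; negate both sides. So neg: x = -6.

Answer: x ∈ {-6}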